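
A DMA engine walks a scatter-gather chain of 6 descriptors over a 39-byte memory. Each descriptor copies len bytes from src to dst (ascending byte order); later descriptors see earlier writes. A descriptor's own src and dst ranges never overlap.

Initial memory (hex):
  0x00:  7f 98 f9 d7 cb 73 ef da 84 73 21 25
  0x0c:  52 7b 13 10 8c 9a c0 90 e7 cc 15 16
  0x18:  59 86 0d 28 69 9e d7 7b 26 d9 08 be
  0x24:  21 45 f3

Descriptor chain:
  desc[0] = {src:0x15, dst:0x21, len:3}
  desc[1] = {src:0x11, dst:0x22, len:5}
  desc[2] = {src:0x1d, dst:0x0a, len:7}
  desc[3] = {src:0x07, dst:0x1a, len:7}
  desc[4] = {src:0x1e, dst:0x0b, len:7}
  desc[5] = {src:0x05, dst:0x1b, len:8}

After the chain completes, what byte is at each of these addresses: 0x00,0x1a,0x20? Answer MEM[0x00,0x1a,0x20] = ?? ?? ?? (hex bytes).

MEM[0x00,0x1a,0x20] = 7f da 9e

[0] 0x15->0x21 len=3 : cc 15 16
[1] 0x11->0x22 len=5 : 9a c0 90 e7 cc
[2] 0x1d->0x0a len=7 : 9e d7 7b 26 cc 9a c0
[3] 0x07->0x1a len=7 : da 84 73 9e d7 7b 26
[4] 0x1e->0x0b len=7 : d7 7b 26 cc 9a c0 90
[5] 0x05->0x1b len=8 : 73 ef da 84 73 9e d7 7b
query mem[0x00]=0x7f, mem[0x1a]=0xda, mem[0x20]=0x9e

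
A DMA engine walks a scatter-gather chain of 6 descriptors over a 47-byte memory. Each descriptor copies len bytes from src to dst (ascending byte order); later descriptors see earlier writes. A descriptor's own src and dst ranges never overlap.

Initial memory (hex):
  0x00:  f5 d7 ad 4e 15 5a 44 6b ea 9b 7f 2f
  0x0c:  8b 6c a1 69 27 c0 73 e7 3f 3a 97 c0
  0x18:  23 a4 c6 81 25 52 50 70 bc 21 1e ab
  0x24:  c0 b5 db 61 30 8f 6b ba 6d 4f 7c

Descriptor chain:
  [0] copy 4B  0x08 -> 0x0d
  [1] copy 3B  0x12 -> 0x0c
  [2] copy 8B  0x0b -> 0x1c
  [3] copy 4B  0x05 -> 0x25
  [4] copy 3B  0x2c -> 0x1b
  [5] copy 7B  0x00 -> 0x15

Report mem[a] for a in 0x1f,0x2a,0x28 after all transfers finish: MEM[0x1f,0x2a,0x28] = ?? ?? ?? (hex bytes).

[0] 0x08->0x0d len=4 : ea 9b 7f 2f
[1] 0x12->0x0c len=3 : 73 e7 3f
[2] 0x0b->0x1c len=8 : 2f 73 e7 3f 7f 2f c0 73
[3] 0x05->0x25 len=4 : 5a 44 6b ea
[4] 0x2c->0x1b len=3 : 6d 4f 7c
[5] 0x00->0x15 len=7 : f5 d7 ad 4e 15 5a 44
query mem[0x1f]=0x3f, mem[0x2a]=0x6b, mem[0x28]=0xea

MEM[0x1f,0x2a,0x28] = 3f 6b ea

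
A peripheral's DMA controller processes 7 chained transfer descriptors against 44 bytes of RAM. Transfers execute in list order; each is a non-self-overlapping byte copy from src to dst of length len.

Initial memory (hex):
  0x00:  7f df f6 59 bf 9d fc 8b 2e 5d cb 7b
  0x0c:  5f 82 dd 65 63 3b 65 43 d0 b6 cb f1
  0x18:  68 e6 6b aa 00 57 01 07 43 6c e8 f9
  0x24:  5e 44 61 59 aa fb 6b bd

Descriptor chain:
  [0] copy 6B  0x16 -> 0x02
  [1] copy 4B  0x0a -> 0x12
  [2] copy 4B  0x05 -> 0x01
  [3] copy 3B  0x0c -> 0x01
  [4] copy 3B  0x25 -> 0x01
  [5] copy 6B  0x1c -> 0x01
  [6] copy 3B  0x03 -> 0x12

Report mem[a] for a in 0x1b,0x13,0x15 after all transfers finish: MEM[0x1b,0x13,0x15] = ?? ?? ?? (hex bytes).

  after D0: wrote 6B at 0x02 = cbf168e66baa
  after D1: wrote 4B at 0x12 = cb7b5f82
  after D2: wrote 4B at 0x01 = e66baa2e
  after D3: wrote 3B at 0x01 = 5f82dd
  after D4: wrote 3B at 0x01 = 446159
  after D5: wrote 6B at 0x01 = 00570107436c
  after D6: wrote 3B at 0x12 = 010743
query mem[0x1b]=0xaa, mem[0x13]=0x07, mem[0x15]=0x82

MEM[0x1b,0x13,0x15] = aa 07 82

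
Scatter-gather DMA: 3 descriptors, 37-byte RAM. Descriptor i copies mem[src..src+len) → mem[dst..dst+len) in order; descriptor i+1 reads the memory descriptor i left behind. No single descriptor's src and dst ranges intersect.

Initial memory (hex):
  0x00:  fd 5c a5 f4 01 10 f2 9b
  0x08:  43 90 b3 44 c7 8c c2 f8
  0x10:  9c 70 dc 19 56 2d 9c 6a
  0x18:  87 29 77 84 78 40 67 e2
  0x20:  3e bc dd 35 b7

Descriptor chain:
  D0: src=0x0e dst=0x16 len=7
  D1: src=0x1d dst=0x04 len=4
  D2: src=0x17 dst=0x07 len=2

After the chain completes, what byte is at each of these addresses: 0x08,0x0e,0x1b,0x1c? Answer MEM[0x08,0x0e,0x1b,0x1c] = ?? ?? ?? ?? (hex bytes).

[0] 0x0e->0x16 len=7 : c2 f8 9c 70 dc 19 56
[1] 0x1d->0x04 len=4 : 40 67 e2 3e
[2] 0x17->0x07 len=2 : f8 9c
query mem[0x08]=0x9c, mem[0x0e]=0xc2, mem[0x1b]=0x19, mem[0x1c]=0x56

MEM[0x08,0x0e,0x1b,0x1c] = 9c c2 19 56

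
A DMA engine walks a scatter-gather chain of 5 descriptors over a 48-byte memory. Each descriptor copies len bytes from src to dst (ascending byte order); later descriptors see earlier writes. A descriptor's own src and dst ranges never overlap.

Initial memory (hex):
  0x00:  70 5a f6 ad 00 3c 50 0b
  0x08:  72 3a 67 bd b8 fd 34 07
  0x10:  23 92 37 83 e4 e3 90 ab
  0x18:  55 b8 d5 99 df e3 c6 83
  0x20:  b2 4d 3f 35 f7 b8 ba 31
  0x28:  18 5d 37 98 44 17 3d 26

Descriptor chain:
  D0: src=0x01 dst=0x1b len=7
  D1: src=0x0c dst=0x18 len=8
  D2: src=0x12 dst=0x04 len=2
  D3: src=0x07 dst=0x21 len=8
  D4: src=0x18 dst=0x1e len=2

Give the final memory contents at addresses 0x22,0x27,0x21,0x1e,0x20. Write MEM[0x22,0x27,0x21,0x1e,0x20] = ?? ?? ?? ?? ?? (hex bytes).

#0 dst[0x1b+7] := {0x5a,0xf6,0xad,0x00,0x3c,0x50,0x0b}
#1 dst[0x18+8] := {0xb8,0xfd,0x34,0x07,0x23,0x92,0x37,0x83}
#2 dst[0x04+2] := {0x37,0x83}
#3 dst[0x21+8] := {0x0b,0x72,0x3a,0x67,0xbd,0xb8,0xfd,0x34}
#4 dst[0x1e+2] := {0xb8,0xfd}
query mem[0x22]=0x72, mem[0x27]=0xfd, mem[0x21]=0x0b, mem[0x1e]=0xb8, mem[0x20]=0x50

MEM[0x22,0x27,0x21,0x1e,0x20] = 72 fd 0b b8 50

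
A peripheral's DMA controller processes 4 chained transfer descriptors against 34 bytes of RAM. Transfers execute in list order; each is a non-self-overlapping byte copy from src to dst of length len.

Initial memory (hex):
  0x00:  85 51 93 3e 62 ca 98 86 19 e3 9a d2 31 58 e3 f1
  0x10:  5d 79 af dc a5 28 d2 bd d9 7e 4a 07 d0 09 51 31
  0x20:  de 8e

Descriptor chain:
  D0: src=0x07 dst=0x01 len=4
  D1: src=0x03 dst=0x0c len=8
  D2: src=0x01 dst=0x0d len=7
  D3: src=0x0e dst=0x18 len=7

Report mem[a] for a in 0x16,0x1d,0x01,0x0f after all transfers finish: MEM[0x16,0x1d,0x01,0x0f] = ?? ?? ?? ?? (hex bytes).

#0 dst[0x01+4] := {0x86,0x19,0xe3,0x9a}
#1 dst[0x0c+8] := {0xe3,0x9a,0xca,0x98,0x86,0x19,0xe3,0x9a}
#2 dst[0x0d+7] := {0x86,0x19,0xe3,0x9a,0xca,0x98,0x86}
#3 dst[0x18+7] := {0x19,0xe3,0x9a,0xca,0x98,0x86,0xa5}
query mem[0x16]=0xd2, mem[0x1d]=0x86, mem[0x01]=0x86, mem[0x0f]=0xe3

MEM[0x16,0x1d,0x01,0x0f] = d2 86 86 e3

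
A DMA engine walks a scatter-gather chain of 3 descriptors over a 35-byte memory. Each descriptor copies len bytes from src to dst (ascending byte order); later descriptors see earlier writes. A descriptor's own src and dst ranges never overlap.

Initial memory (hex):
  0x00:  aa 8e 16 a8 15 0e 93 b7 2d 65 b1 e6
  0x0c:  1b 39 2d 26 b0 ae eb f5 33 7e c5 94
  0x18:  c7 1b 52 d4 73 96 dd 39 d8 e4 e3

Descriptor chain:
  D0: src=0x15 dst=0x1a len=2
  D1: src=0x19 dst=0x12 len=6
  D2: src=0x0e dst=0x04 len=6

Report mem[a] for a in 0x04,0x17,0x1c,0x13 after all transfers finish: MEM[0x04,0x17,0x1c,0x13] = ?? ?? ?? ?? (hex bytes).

MEM[0x04,0x17,0x1c,0x13] = 2d dd 73 7e

[0] 0x15->0x1a len=2 : 7e c5
[1] 0x19->0x12 len=6 : 1b 7e c5 73 96 dd
[2] 0x0e->0x04 len=6 : 2d 26 b0 ae 1b 7e
query mem[0x04]=0x2d, mem[0x17]=0xdd, mem[0x1c]=0x73, mem[0x13]=0x7e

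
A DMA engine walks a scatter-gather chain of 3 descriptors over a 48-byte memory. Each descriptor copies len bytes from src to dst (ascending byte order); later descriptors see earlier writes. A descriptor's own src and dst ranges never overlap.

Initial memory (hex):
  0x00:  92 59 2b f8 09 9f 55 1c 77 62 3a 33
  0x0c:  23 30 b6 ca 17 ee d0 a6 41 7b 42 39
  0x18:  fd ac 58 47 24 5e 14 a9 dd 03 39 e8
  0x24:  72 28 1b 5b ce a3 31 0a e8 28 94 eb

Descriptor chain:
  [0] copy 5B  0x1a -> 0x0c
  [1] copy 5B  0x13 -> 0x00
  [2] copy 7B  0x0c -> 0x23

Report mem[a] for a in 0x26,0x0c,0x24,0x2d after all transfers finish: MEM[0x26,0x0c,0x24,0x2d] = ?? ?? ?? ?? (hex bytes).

#0 dst[0x0c+5] := {0x58,0x47,0x24,0x5e,0x14}
#1 dst[0x00+5] := {0xa6,0x41,0x7b,0x42,0x39}
#2 dst[0x23+7] := {0x58,0x47,0x24,0x5e,0x14,0xee,0xd0}
query mem[0x26]=0x5e, mem[0x0c]=0x58, mem[0x24]=0x47, mem[0x2d]=0x28

MEM[0x26,0x0c,0x24,0x2d] = 5e 58 47 28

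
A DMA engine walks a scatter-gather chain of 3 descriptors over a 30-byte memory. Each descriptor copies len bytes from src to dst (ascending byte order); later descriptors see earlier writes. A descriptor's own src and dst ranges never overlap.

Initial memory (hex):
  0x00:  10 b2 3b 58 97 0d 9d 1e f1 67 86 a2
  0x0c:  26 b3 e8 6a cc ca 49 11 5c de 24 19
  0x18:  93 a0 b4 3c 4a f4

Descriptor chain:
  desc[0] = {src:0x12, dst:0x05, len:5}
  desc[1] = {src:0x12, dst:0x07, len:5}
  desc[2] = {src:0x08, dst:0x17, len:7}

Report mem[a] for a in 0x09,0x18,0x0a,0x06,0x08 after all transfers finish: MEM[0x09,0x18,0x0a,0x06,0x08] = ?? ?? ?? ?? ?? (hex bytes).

#0 dst[0x05+5] := {0x49,0x11,0x5c,0xde,0x24}
#1 dst[0x07+5] := {0x49,0x11,0x5c,0xde,0x24}
#2 dst[0x17+7] := {0x11,0x5c,0xde,0x24,0x26,0xb3,0xe8}
query mem[0x09]=0x5c, mem[0x18]=0x5c, mem[0x0a]=0xde, mem[0x06]=0x11, mem[0x08]=0x11

MEM[0x09,0x18,0x0a,0x06,0x08] = 5c 5c de 11 11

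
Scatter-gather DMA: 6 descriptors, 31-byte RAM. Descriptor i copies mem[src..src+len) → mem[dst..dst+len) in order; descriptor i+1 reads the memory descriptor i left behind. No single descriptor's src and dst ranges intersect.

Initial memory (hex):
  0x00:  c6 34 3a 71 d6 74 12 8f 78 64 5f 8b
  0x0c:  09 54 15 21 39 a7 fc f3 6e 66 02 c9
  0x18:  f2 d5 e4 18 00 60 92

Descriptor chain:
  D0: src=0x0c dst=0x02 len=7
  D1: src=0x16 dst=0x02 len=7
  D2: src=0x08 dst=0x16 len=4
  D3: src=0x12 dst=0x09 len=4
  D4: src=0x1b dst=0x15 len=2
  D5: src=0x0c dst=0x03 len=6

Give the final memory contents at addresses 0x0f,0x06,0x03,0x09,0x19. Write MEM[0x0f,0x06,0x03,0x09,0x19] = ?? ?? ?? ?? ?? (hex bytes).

#0 dst[0x02+7] := {0x09,0x54,0x15,0x21,0x39,0xa7,0xfc}
#1 dst[0x02+7] := {0x02,0xc9,0xf2,0xd5,0xe4,0x18,0x00}
#2 dst[0x16+4] := {0x00,0x64,0x5f,0x8b}
#3 dst[0x09+4] := {0xfc,0xf3,0x6e,0x66}
#4 dst[0x15+2] := {0x18,0x00}
#5 dst[0x03+6] := {0x66,0x54,0x15,0x21,0x39,0xa7}
query mem[0x0f]=0x21, mem[0x06]=0x21, mem[0x03]=0x66, mem[0x09]=0xfc, mem[0x19]=0x8b

MEM[0x0f,0x06,0x03,0x09,0x19] = 21 21 66 fc 8b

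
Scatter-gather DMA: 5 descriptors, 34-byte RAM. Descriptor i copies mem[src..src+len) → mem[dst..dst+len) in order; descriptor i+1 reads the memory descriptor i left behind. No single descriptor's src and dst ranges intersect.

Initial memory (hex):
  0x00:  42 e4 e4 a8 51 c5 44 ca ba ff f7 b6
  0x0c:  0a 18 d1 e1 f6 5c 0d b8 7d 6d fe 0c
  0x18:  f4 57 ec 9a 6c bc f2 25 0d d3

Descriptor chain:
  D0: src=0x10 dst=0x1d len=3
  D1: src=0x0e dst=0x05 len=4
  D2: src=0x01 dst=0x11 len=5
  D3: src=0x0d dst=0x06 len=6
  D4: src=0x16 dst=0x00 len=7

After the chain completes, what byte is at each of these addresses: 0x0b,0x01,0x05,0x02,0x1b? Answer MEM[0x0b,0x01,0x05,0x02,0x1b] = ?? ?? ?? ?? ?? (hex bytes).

MEM[0x0b,0x01,0x05,0x02,0x1b] = e4 0c 9a f4 9a

D0: mem[0x1d..0x1f] <- [f6 5c 0d]
D1: mem[0x05..0x08] <- [d1 e1 f6 5c]
D2: mem[0x11..0x15] <- [e4 e4 a8 51 d1]
D3: mem[0x06..0x0b] <- [18 d1 e1 f6 e4 e4]
D4: mem[0x00..0x06] <- [fe 0c f4 57 ec 9a 6c]
query mem[0x0b]=0xe4, mem[0x01]=0x0c, mem[0x05]=0x9a, mem[0x02]=0xf4, mem[0x1b]=0x9a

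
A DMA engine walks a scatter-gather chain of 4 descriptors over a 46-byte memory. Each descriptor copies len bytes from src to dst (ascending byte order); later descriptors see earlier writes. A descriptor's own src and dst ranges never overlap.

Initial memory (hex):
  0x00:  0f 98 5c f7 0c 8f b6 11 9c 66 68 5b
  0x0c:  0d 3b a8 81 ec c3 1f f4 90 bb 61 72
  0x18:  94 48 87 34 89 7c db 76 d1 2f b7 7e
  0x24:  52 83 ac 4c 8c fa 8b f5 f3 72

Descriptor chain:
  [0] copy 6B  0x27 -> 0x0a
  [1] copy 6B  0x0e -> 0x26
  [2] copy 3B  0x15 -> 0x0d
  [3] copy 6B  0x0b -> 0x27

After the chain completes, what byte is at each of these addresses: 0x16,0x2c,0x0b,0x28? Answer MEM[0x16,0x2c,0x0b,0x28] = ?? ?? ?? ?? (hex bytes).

MEM[0x16,0x2c,0x0b,0x28] = 61 ec 8c fa

[0] 0x27->0x0a len=6 : 4c 8c fa 8b f5 f3
[1] 0x0e->0x26 len=6 : f5 f3 ec c3 1f f4
[2] 0x15->0x0d len=3 : bb 61 72
[3] 0x0b->0x27 len=6 : 8c fa bb 61 72 ec
query mem[0x16]=0x61, mem[0x2c]=0xec, mem[0x0b]=0x8c, mem[0x28]=0xfa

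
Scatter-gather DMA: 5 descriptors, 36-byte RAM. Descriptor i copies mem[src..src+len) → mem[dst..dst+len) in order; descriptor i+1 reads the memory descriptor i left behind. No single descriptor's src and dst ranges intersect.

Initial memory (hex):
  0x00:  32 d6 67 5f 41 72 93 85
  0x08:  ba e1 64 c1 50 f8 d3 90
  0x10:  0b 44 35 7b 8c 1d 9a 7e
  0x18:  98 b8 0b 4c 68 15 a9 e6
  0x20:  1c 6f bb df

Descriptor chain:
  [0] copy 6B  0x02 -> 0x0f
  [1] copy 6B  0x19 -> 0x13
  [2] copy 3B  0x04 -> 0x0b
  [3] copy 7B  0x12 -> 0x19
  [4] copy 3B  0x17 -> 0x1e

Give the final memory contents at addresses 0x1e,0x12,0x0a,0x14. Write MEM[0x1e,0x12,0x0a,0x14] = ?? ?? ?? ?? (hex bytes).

D0: mem[0x0f..0x14] <- [67 5f 41 72 93 85]
D1: mem[0x13..0x18] <- [b8 0b 4c 68 15 a9]
D2: mem[0x0b..0x0d] <- [41 72 93]
D3: mem[0x19..0x1f] <- [72 b8 0b 4c 68 15 a9]
D4: mem[0x1e..0x20] <- [15 a9 72]
query mem[0x1e]=0x15, mem[0x12]=0x72, mem[0x0a]=0x64, mem[0x14]=0x0b

MEM[0x1e,0x12,0x0a,0x14] = 15 72 64 0b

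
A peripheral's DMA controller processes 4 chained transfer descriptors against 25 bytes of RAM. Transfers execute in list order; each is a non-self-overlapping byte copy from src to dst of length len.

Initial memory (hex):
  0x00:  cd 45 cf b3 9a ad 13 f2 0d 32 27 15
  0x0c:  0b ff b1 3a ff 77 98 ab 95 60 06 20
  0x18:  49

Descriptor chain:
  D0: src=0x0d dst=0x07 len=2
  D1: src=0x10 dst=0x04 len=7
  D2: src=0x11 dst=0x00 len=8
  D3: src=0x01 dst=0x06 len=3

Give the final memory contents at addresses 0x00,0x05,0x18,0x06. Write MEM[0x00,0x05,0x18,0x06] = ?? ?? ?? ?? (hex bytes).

D0: mem[0x07..0x08] <- [ff b1]
D1: mem[0x04..0x0a] <- [ff 77 98 ab 95 60 06]
D2: mem[0x00..0x07] <- [77 98 ab 95 60 06 20 49]
D3: mem[0x06..0x08] <- [98 ab 95]
query mem[0x00]=0x77, mem[0x05]=0x06, mem[0x18]=0x49, mem[0x06]=0x98

MEM[0x00,0x05,0x18,0x06] = 77 06 49 98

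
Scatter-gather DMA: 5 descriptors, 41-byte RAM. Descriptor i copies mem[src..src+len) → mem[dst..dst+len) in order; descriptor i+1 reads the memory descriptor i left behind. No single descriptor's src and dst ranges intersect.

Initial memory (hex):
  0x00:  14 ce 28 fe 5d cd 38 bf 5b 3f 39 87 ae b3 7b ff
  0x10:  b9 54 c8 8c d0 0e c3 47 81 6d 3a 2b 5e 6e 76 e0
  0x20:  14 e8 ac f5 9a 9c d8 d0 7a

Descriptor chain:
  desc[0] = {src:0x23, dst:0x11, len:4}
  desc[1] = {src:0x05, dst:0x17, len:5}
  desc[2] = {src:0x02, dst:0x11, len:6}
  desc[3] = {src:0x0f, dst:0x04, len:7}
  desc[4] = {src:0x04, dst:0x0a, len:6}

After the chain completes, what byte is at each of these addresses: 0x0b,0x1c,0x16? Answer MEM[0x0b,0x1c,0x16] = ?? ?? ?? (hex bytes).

[0] 0x23->0x11 len=4 : f5 9a 9c d8
[1] 0x05->0x17 len=5 : cd 38 bf 5b 3f
[2] 0x02->0x11 len=6 : 28 fe 5d cd 38 bf
[3] 0x0f->0x04 len=7 : ff b9 28 fe 5d cd 38
[4] 0x04->0x0a len=6 : ff b9 28 fe 5d cd
query mem[0x0b]=0xb9, mem[0x1c]=0x5e, mem[0x16]=0xbf

MEM[0x0b,0x1c,0x16] = b9 5e bf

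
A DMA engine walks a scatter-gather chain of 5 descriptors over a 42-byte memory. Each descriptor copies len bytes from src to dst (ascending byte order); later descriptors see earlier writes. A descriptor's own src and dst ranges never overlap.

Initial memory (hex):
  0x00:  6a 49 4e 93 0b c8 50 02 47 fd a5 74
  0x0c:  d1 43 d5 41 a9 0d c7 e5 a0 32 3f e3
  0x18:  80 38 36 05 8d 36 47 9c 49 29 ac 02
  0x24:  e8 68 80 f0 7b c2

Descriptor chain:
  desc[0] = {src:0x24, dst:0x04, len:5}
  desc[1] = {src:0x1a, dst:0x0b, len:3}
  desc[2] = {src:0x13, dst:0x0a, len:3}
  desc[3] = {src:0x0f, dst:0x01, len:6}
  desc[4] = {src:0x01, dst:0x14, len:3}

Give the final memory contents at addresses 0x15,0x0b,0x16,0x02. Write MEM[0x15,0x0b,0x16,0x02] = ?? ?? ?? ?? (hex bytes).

MEM[0x15,0x0b,0x16,0x02] = a9 a0 0d a9

[0] 0x24->0x04 len=5 : e8 68 80 f0 7b
[1] 0x1a->0x0b len=3 : 36 05 8d
[2] 0x13->0x0a len=3 : e5 a0 32
[3] 0x0f->0x01 len=6 : 41 a9 0d c7 e5 a0
[4] 0x01->0x14 len=3 : 41 a9 0d
query mem[0x15]=0xa9, mem[0x0b]=0xa0, mem[0x16]=0x0d, mem[0x02]=0xa9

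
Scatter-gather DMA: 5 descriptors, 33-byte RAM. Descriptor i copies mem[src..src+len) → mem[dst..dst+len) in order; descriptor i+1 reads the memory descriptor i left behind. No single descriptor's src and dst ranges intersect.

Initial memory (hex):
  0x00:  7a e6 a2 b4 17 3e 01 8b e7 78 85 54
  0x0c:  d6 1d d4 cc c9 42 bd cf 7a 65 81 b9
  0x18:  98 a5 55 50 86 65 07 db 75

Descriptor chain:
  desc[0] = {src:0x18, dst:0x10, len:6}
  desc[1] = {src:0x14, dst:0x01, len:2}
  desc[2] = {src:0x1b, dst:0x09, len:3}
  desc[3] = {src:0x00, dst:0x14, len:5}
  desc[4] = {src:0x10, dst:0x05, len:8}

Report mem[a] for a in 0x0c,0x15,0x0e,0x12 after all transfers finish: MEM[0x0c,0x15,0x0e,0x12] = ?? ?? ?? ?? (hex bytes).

[0] 0x18->0x10 len=6 : 98 a5 55 50 86 65
[1] 0x14->0x01 len=2 : 86 65
[2] 0x1b->0x09 len=3 : 50 86 65
[3] 0x00->0x14 len=5 : 7a 86 65 b4 17
[4] 0x10->0x05 len=8 : 98 a5 55 50 7a 86 65 b4
query mem[0x0c]=0xb4, mem[0x15]=0x86, mem[0x0e]=0xd4, mem[0x12]=0x55

MEM[0x0c,0x15,0x0e,0x12] = b4 86 d4 55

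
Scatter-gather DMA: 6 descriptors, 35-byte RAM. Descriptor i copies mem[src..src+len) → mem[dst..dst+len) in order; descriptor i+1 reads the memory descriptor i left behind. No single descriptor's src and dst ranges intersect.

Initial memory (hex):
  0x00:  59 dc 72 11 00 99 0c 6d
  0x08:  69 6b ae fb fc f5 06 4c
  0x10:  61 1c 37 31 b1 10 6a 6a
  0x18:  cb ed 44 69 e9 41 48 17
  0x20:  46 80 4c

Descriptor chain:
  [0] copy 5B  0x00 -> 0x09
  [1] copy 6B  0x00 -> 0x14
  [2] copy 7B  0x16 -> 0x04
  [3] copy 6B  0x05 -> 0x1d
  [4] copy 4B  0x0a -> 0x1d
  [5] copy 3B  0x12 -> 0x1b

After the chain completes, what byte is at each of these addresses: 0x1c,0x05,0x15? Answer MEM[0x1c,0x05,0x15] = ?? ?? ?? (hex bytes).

[0] 0x00->0x09 len=5 : 59 dc 72 11 00
[1] 0x00->0x14 len=6 : 59 dc 72 11 00 99
[2] 0x16->0x04 len=7 : 72 11 00 99 44 69 e9
[3] 0x05->0x1d len=6 : 11 00 99 44 69 e9
[4] 0x0a->0x1d len=4 : e9 72 11 00
[5] 0x12->0x1b len=3 : 37 31 59
query mem[0x1c]=0x31, mem[0x05]=0x11, mem[0x15]=0xdc

MEM[0x1c,0x05,0x15] = 31 11 dc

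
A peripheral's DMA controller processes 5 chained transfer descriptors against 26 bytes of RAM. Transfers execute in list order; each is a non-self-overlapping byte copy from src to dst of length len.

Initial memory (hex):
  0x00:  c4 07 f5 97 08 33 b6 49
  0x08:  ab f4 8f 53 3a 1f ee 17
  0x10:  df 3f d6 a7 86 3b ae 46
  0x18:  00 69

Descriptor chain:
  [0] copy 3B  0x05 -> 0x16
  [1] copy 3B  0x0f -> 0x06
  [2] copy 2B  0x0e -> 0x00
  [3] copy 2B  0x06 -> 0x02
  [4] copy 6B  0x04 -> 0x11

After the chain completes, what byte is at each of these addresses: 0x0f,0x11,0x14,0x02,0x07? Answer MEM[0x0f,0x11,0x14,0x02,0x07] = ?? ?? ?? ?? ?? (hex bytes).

MEM[0x0f,0x11,0x14,0x02,0x07] = 17 08 df 17 df

  after D0: wrote 3B at 0x16 = 33b649
  after D1: wrote 3B at 0x06 = 17df3f
  after D2: wrote 2B at 0x00 = ee17
  after D3: wrote 2B at 0x02 = 17df
  after D4: wrote 6B at 0x11 = 083317df3ff4
query mem[0x0f]=0x17, mem[0x11]=0x08, mem[0x14]=0xdf, mem[0x02]=0x17, mem[0x07]=0xdf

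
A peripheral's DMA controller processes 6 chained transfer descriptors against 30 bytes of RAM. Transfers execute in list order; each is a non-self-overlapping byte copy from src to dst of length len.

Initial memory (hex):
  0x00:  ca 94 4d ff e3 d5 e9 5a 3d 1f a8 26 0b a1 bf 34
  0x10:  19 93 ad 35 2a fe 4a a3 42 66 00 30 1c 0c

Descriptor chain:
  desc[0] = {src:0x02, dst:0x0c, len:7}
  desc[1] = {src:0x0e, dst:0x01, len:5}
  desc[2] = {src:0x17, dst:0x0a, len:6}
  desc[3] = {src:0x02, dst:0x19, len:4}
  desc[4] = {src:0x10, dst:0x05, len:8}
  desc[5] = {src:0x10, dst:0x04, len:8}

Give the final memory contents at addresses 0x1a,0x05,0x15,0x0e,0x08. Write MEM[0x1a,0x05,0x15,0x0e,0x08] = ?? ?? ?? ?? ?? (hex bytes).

  after D0: wrote 7B at 0x0c = 4dffe3d5e95a3d
  after D1: wrote 5B at 0x01 = e3d5e95a3d
  after D2: wrote 6B at 0x0a = a3426600301c
  after D3: wrote 4B at 0x19 = d5e95a3d
  after D4: wrote 8B at 0x05 = e95a3d352afe4aa3
  after D5: wrote 8B at 0x04 = e95a3d352afe4aa3
query mem[0x1a]=0xe9, mem[0x05]=0x5a, mem[0x15]=0xfe, mem[0x0e]=0x30, mem[0x08]=0x2a

MEM[0x1a,0x05,0x15,0x0e,0x08] = e9 5a fe 30 2a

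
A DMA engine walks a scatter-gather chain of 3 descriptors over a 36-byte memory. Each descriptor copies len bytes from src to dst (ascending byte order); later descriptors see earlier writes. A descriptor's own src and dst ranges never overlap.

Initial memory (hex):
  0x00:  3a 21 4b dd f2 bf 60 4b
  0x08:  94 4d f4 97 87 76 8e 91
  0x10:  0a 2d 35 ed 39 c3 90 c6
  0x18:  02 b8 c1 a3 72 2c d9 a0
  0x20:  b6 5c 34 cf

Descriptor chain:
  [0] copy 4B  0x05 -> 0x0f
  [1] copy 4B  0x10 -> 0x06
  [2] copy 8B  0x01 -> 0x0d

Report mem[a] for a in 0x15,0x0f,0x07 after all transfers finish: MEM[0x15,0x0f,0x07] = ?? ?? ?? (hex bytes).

  after D0: wrote 4B at 0x0f = bf604b94
  after D1: wrote 4B at 0x06 = 604b94ed
  after D2: wrote 8B at 0x0d = 214bddf2bf604b94
query mem[0x15]=0xc3, mem[0x0f]=0xdd, mem[0x07]=0x4b

MEM[0x15,0x0f,0x07] = c3 dd 4b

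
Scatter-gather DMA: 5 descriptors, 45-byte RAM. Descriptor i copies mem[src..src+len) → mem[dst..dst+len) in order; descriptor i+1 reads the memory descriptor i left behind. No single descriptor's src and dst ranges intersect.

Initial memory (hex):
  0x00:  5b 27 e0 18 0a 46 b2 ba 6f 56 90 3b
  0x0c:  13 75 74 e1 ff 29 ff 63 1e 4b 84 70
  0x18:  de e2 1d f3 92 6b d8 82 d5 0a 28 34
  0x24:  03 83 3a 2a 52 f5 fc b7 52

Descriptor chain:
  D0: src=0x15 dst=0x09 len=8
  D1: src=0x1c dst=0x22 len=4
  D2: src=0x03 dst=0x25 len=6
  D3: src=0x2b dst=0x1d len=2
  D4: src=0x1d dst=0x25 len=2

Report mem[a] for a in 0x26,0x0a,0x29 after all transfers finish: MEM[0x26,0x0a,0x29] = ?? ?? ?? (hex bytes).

  after D0: wrote 8B at 0x09 = 4b8470dee21df392
  after D1: wrote 4B at 0x22 = 926bd882
  after D2: wrote 6B at 0x25 = 180a46b2ba6f
  after D3: wrote 2B at 0x1d = b752
  after D4: wrote 2B at 0x25 = b752
query mem[0x26]=0x52, mem[0x0a]=0x84, mem[0x29]=0xba

MEM[0x26,0x0a,0x29] = 52 84 ba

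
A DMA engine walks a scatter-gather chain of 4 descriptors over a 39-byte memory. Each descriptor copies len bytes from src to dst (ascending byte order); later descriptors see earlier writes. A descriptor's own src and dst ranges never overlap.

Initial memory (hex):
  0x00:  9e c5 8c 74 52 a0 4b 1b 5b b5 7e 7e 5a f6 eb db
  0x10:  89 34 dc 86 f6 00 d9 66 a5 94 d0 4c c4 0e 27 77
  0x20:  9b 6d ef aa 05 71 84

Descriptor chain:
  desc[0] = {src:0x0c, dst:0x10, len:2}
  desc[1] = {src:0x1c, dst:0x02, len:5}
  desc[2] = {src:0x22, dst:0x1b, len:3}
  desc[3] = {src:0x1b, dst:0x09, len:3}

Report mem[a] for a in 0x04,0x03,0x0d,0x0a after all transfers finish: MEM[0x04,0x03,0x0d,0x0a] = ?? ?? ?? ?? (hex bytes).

#0 dst[0x10+2] := {0x5a,0xf6}
#1 dst[0x02+5] := {0xc4,0x0e,0x27,0x77,0x9b}
#2 dst[0x1b+3] := {0xef,0xaa,0x05}
#3 dst[0x09+3] := {0xef,0xaa,0x05}
query mem[0x04]=0x27, mem[0x03]=0x0e, mem[0x0d]=0xf6, mem[0x0a]=0xaa

MEM[0x04,0x03,0x0d,0x0a] = 27 0e f6 aa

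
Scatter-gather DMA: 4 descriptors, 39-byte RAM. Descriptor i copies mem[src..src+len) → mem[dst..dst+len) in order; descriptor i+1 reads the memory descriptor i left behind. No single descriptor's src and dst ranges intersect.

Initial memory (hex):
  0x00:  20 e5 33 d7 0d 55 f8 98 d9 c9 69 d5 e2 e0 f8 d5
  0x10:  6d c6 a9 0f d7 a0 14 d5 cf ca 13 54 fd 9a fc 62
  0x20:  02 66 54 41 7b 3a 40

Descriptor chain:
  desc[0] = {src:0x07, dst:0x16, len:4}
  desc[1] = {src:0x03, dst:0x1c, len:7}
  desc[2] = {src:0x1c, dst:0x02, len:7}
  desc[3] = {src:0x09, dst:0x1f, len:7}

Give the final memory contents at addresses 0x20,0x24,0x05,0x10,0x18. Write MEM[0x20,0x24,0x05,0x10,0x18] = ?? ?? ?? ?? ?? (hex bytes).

MEM[0x20,0x24,0x05,0x10,0x18] = 69 f8 f8 6d c9

[0] 0x07->0x16 len=4 : 98 d9 c9 69
[1] 0x03->0x1c len=7 : d7 0d 55 f8 98 d9 c9
[2] 0x1c->0x02 len=7 : d7 0d 55 f8 98 d9 c9
[3] 0x09->0x1f len=7 : c9 69 d5 e2 e0 f8 d5
query mem[0x20]=0x69, mem[0x24]=0xf8, mem[0x05]=0xf8, mem[0x10]=0x6d, mem[0x18]=0xc9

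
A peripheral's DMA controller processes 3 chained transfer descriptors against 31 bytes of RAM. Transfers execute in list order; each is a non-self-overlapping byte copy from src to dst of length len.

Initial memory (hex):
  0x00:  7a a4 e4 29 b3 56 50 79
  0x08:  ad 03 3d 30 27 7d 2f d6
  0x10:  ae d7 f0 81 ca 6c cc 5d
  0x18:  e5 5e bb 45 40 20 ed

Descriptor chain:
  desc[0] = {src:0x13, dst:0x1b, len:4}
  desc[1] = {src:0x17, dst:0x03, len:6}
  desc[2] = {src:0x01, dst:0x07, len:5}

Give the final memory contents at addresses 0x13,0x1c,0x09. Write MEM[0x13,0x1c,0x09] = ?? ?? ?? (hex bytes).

  after D0: wrote 4B at 0x1b = 81ca6ccc
  after D1: wrote 6B at 0x03 = 5de55ebb81ca
  after D2: wrote 5B at 0x07 = a4e45de55e
query mem[0x13]=0x81, mem[0x1c]=0xca, mem[0x09]=0x5d

MEM[0x13,0x1c,0x09] = 81 ca 5d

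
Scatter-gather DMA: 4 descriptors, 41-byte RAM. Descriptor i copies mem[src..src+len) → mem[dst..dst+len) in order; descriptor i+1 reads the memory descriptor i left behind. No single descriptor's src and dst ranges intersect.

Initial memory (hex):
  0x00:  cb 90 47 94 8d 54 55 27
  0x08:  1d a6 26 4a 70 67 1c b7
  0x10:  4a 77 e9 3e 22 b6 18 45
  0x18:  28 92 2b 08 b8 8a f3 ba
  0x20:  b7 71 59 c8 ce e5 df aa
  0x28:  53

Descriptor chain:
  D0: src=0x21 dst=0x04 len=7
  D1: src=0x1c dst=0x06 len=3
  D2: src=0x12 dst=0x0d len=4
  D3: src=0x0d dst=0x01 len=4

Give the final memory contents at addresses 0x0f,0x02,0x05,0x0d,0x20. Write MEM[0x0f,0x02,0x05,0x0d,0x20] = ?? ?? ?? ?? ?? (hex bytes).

[0] 0x21->0x04 len=7 : 71 59 c8 ce e5 df aa
[1] 0x1c->0x06 len=3 : b8 8a f3
[2] 0x12->0x0d len=4 : e9 3e 22 b6
[3] 0x0d->0x01 len=4 : e9 3e 22 b6
query mem[0x0f]=0x22, mem[0x02]=0x3e, mem[0x05]=0x59, mem[0x0d]=0xe9, mem[0x20]=0xb7

MEM[0x0f,0x02,0x05,0x0d,0x20] = 22 3e 59 e9 b7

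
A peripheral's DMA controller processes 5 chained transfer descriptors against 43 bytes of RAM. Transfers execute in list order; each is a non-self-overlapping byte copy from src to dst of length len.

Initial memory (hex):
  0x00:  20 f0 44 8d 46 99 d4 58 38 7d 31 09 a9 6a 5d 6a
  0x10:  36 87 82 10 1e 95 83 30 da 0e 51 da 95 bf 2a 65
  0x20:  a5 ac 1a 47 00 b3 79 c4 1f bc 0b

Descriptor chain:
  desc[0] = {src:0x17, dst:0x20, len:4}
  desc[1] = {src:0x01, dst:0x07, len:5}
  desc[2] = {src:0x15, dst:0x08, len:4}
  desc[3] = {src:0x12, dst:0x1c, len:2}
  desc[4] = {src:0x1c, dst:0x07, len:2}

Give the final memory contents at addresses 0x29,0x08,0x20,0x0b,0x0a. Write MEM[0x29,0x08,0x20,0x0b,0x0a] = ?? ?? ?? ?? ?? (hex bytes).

  after D0: wrote 4B at 0x20 = 30da0e51
  after D1: wrote 5B at 0x07 = f0448d4699
  after D2: wrote 4B at 0x08 = 958330da
  after D3: wrote 2B at 0x1c = 8210
  after D4: wrote 2B at 0x07 = 8210
query mem[0x29]=0xbc, mem[0x08]=0x10, mem[0x20]=0x30, mem[0x0b]=0xda, mem[0x0a]=0x30

MEM[0x29,0x08,0x20,0x0b,0x0a] = bc 10 30 da 30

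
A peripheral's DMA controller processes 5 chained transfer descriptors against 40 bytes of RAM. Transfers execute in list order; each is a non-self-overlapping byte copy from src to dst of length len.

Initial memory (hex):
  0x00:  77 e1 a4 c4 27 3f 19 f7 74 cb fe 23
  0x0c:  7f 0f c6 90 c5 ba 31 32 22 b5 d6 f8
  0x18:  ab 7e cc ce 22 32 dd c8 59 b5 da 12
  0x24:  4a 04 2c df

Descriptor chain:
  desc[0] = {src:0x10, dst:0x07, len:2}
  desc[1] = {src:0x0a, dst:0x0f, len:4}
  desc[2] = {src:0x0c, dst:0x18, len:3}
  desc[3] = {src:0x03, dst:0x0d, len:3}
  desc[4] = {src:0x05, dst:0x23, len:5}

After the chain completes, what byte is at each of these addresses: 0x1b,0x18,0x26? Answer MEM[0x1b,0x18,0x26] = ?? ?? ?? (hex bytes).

MEM[0x1b,0x18,0x26] = ce 7f ba

#0 dst[0x07+2] := {0xc5,0xba}
#1 dst[0x0f+4] := {0xfe,0x23,0x7f,0x0f}
#2 dst[0x18+3] := {0x7f,0x0f,0xc6}
#3 dst[0x0d+3] := {0xc4,0x27,0x3f}
#4 dst[0x23+5] := {0x3f,0x19,0xc5,0xba,0xcb}
query mem[0x1b]=0xce, mem[0x18]=0x7f, mem[0x26]=0xba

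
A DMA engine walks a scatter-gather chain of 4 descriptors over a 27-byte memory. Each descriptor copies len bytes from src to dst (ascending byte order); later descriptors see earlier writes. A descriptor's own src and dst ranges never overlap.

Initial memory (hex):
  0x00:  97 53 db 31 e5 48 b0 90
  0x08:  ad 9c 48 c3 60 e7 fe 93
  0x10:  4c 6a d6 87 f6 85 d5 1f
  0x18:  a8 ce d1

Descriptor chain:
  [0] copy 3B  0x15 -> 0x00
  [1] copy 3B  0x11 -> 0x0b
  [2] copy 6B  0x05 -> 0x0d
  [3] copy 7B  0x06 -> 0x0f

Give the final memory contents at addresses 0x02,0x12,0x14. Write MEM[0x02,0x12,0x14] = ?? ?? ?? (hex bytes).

MEM[0x02,0x12,0x14] = 1f 9c 6a

#0 dst[0x00+3] := {0x85,0xd5,0x1f}
#1 dst[0x0b+3] := {0x6a,0xd6,0x87}
#2 dst[0x0d+6] := {0x48,0xb0,0x90,0xad,0x9c,0x48}
#3 dst[0x0f+7] := {0xb0,0x90,0xad,0x9c,0x48,0x6a,0xd6}
query mem[0x02]=0x1f, mem[0x12]=0x9c, mem[0x14]=0x6a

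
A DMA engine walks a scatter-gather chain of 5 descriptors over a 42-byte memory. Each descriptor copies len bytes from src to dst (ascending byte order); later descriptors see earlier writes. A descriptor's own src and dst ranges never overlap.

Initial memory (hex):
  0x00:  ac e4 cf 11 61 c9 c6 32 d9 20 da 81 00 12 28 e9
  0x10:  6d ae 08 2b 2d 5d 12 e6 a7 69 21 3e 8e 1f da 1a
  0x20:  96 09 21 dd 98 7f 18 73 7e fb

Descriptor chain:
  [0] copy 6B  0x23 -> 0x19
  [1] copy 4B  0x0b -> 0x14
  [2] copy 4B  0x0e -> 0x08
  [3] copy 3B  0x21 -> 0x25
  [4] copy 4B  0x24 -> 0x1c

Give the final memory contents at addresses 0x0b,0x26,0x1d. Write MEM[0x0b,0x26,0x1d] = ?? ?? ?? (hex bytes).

#0 dst[0x19+6] := {0xdd,0x98,0x7f,0x18,0x73,0x7e}
#1 dst[0x14+4] := {0x81,0x00,0x12,0x28}
#2 dst[0x08+4] := {0x28,0xe9,0x6d,0xae}
#3 dst[0x25+3] := {0x09,0x21,0xdd}
#4 dst[0x1c+4] := {0x98,0x09,0x21,0xdd}
query mem[0x0b]=0xae, mem[0x26]=0x21, mem[0x1d]=0x09

MEM[0x0b,0x26,0x1d] = ae 21 09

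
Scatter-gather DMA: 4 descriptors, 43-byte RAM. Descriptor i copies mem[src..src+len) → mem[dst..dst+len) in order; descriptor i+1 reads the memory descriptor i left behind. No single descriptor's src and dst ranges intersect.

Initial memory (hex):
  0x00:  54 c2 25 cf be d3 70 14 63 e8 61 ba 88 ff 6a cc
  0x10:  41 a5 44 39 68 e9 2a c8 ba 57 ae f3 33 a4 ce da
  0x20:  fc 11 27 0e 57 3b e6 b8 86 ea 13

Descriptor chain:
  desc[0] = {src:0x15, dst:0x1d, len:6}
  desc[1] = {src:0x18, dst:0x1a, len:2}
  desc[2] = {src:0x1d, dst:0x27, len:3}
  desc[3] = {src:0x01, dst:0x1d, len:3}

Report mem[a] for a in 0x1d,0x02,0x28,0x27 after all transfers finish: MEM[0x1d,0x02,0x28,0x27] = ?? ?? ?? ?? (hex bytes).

  after D0: wrote 6B at 0x1d = e92ac8ba57ae
  after D1: wrote 2B at 0x1a = ba57
  after D2: wrote 3B at 0x27 = e92ac8
  after D3: wrote 3B at 0x1d = c225cf
query mem[0x1d]=0xc2, mem[0x02]=0x25, mem[0x28]=0x2a, mem[0x27]=0xe9

MEM[0x1d,0x02,0x28,0x27] = c2 25 2a e9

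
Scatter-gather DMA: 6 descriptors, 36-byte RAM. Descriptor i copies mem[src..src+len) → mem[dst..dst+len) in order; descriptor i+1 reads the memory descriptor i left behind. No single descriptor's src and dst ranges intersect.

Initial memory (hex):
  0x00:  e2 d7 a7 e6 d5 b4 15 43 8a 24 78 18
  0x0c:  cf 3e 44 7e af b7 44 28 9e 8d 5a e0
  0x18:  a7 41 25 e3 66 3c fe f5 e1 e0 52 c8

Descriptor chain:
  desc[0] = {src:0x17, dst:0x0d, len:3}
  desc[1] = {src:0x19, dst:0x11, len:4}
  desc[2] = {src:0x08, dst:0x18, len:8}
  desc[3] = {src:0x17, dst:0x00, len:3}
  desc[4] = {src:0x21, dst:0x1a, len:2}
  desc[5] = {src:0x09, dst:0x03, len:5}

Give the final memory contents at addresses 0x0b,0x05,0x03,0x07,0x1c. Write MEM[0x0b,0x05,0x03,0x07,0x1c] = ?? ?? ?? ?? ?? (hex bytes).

[0] 0x17->0x0d len=3 : e0 a7 41
[1] 0x19->0x11 len=4 : 41 25 e3 66
[2] 0x08->0x18 len=8 : 8a 24 78 18 cf e0 a7 41
[3] 0x17->0x00 len=3 : e0 8a 24
[4] 0x21->0x1a len=2 : e0 52
[5] 0x09->0x03 len=5 : 24 78 18 cf e0
query mem[0x0b]=0x18, mem[0x05]=0x18, mem[0x03]=0x24, mem[0x07]=0xe0, mem[0x1c]=0xcf

MEM[0x0b,0x05,0x03,0x07,0x1c] = 18 18 24 e0 cf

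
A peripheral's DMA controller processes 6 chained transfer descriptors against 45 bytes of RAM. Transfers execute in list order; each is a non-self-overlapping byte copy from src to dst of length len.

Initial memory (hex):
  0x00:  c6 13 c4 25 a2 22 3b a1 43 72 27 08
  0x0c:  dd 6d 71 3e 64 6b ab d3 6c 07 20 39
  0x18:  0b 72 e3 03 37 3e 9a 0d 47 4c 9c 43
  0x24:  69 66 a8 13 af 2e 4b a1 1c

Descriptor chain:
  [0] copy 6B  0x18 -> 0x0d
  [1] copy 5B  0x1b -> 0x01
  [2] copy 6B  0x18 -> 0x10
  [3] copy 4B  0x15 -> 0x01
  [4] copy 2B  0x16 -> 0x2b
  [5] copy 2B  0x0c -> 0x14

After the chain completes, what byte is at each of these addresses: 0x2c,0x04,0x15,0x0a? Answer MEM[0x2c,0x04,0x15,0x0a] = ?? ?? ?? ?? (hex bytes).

MEM[0x2c,0x04,0x15,0x0a] = 39 0b 0b 27

[0] 0x18->0x0d len=6 : 0b 72 e3 03 37 3e
[1] 0x1b->0x01 len=5 : 03 37 3e 9a 0d
[2] 0x18->0x10 len=6 : 0b 72 e3 03 37 3e
[3] 0x15->0x01 len=4 : 3e 20 39 0b
[4] 0x16->0x2b len=2 : 20 39
[5] 0x0c->0x14 len=2 : dd 0b
query mem[0x2c]=0x39, mem[0x04]=0x0b, mem[0x15]=0x0b, mem[0x0a]=0x27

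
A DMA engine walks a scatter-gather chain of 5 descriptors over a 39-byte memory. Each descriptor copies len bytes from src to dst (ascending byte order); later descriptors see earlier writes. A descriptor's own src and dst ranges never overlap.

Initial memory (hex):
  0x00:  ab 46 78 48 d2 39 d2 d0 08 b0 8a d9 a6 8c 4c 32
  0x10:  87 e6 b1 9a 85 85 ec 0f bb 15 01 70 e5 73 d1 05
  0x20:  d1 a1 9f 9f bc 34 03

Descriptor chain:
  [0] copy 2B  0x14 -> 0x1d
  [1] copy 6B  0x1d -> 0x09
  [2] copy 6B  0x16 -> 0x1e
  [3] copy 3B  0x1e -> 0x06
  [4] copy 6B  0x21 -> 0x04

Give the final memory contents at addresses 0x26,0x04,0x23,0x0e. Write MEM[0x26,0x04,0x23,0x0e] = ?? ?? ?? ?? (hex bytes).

#0 dst[0x1d+2] := {0x85,0x85}
#1 dst[0x09+6] := {0x85,0x85,0x05,0xd1,0xa1,0x9f}
#2 dst[0x1e+6] := {0xec,0x0f,0xbb,0x15,0x01,0x70}
#3 dst[0x06+3] := {0xec,0x0f,0xbb}
#4 dst[0x04+6] := {0x15,0x01,0x70,0xbc,0x34,0x03}
query mem[0x26]=0x03, mem[0x04]=0x15, mem[0x23]=0x70, mem[0x0e]=0x9f

MEM[0x26,0x04,0x23,0x0e] = 03 15 70 9f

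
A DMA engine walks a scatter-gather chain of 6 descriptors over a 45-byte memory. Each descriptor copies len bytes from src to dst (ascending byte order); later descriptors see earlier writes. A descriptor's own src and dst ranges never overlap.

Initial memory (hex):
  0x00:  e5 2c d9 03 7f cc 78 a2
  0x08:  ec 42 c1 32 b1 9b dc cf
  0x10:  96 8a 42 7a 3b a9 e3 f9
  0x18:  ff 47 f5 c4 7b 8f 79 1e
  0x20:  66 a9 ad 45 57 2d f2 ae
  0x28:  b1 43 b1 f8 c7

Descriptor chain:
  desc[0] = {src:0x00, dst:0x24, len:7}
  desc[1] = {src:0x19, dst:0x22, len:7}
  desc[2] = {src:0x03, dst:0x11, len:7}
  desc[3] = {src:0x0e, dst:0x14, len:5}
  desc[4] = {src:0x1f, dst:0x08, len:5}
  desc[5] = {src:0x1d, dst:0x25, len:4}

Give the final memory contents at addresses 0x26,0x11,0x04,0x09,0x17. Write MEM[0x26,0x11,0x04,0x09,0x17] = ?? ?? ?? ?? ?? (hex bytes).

MEM[0x26,0x11,0x04,0x09,0x17] = 79 03 7f 66 03

  after D0: wrote 7B at 0x24 = e52cd9037fcc78
  after D1: wrote 7B at 0x22 = 47f5c47b8f791e
  after D2: wrote 7B at 0x11 = 037fcc78a2ec42
  after D3: wrote 5B at 0x14 = dccf96037f
  after D4: wrote 5B at 0x08 = 1e66a947f5
  after D5: wrote 4B at 0x25 = 8f791e66
query mem[0x26]=0x79, mem[0x11]=0x03, mem[0x04]=0x7f, mem[0x09]=0x66, mem[0x17]=0x03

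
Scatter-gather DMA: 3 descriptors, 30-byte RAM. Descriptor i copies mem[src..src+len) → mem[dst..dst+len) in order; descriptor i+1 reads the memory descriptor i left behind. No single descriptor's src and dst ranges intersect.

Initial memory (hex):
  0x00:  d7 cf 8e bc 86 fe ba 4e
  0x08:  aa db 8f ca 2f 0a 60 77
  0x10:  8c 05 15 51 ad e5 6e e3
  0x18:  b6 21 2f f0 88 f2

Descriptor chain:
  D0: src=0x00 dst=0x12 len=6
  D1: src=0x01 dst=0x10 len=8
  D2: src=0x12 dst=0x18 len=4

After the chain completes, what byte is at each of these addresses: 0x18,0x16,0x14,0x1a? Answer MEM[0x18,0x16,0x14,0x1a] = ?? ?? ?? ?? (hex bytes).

[0] 0x00->0x12 len=6 : d7 cf 8e bc 86 fe
[1] 0x01->0x10 len=8 : cf 8e bc 86 fe ba 4e aa
[2] 0x12->0x18 len=4 : bc 86 fe ba
query mem[0x18]=0xbc, mem[0x16]=0x4e, mem[0x14]=0xfe, mem[0x1a]=0xfe

MEM[0x18,0x16,0x14,0x1a] = bc 4e fe fe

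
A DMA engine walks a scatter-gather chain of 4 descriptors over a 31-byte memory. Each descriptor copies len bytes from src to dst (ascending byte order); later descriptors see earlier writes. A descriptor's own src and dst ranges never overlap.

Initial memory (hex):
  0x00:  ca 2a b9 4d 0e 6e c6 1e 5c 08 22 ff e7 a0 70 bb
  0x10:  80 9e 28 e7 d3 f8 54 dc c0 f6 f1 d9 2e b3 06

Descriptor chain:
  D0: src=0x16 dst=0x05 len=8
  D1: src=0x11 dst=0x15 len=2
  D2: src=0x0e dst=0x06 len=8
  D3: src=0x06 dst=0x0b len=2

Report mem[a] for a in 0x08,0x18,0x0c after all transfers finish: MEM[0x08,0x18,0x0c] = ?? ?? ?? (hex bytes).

MEM[0x08,0x18,0x0c] = 80 c0 bb

D0: mem[0x05..0x0c] <- [54 dc c0 f6 f1 d9 2e b3]
D1: mem[0x15..0x16] <- [9e 28]
D2: mem[0x06..0x0d] <- [70 bb 80 9e 28 e7 d3 9e]
D3: mem[0x0b..0x0c] <- [70 bb]
query mem[0x08]=0x80, mem[0x18]=0xc0, mem[0x0c]=0xbb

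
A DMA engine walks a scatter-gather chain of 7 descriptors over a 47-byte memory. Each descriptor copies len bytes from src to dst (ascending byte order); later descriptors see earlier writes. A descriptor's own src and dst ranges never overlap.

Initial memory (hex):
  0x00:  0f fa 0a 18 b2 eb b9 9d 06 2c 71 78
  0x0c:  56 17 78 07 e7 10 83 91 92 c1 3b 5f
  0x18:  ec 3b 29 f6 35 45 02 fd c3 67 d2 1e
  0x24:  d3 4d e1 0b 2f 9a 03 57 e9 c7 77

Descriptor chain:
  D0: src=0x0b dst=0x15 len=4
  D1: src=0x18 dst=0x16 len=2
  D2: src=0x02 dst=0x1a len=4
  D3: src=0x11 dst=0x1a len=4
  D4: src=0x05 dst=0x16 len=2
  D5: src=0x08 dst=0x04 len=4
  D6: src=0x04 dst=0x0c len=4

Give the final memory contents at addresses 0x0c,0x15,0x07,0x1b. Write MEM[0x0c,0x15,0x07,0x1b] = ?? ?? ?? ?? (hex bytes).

D0: mem[0x15..0x18] <- [78 56 17 78]
D1: mem[0x16..0x17] <- [78 3b]
D2: mem[0x1a..0x1d] <- [0a 18 b2 eb]
D3: mem[0x1a..0x1d] <- [10 83 91 92]
D4: mem[0x16..0x17] <- [eb b9]
D5: mem[0x04..0x07] <- [06 2c 71 78]
D6: mem[0x0c..0x0f] <- [06 2c 71 78]
query mem[0x0c]=0x06, mem[0x15]=0x78, mem[0x07]=0x78, mem[0x1b]=0x83

MEM[0x0c,0x15,0x07,0x1b] = 06 78 78 83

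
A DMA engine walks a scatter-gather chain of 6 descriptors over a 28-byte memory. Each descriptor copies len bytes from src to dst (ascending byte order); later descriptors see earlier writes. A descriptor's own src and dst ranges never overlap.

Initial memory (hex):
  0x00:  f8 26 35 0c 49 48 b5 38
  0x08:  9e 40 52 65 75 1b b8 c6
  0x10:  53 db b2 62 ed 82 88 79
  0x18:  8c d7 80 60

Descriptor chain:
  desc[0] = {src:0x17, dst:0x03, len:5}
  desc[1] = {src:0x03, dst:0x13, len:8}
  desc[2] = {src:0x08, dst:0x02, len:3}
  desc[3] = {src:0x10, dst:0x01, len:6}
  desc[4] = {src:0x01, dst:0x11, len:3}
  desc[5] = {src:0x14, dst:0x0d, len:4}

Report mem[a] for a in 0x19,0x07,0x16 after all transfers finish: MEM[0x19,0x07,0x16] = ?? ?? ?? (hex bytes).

MEM[0x19,0x07,0x16] = 40 60 80

  after D0: wrote 5B at 0x03 = 798cd78060
  after D1: wrote 8B at 0x13 = 798cd780609e4052
  after D2: wrote 3B at 0x02 = 9e4052
  after D3: wrote 6B at 0x01 = 53dbb2798cd7
  after D4: wrote 3B at 0x11 = 53dbb2
  after D5: wrote 4B at 0x0d = 8cd78060
query mem[0x19]=0x40, mem[0x07]=0x60, mem[0x16]=0x80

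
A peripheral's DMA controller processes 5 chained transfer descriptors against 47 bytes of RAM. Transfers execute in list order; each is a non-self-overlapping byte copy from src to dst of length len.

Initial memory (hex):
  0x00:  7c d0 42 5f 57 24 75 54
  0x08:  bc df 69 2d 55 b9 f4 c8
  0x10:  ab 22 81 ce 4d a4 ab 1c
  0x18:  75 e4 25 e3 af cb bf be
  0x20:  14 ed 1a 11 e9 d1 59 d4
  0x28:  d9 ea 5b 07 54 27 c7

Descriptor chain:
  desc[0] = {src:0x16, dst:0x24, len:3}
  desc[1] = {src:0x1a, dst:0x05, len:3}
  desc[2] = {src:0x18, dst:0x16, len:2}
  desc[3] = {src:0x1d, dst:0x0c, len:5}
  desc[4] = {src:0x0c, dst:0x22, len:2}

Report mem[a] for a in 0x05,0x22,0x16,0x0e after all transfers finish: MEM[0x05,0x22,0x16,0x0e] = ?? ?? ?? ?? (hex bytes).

MEM[0x05,0x22,0x16,0x0e] = 25 cb 75 be

  after D0: wrote 3B at 0x24 = ab1c75
  after D1: wrote 3B at 0x05 = 25e3af
  after D2: wrote 2B at 0x16 = 75e4
  after D3: wrote 5B at 0x0c = cbbfbe14ed
  after D4: wrote 2B at 0x22 = cbbf
query mem[0x05]=0x25, mem[0x22]=0xcb, mem[0x16]=0x75, mem[0x0e]=0xbe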